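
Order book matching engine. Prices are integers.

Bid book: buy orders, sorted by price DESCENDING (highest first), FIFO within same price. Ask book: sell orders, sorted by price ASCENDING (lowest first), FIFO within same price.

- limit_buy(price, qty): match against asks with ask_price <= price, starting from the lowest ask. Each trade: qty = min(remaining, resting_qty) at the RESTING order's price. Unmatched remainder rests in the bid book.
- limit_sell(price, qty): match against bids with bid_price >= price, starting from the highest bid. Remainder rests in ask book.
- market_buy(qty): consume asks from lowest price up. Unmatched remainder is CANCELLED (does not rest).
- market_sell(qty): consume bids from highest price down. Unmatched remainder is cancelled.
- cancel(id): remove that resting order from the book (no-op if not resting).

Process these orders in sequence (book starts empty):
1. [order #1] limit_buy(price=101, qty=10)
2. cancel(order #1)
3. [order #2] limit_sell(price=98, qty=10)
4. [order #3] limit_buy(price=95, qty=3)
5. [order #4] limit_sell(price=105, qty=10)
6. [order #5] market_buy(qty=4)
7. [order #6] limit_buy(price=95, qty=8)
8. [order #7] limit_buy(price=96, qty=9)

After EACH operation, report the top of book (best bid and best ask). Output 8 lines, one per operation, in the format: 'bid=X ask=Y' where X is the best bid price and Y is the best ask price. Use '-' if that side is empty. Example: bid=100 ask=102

Answer: bid=101 ask=-
bid=- ask=-
bid=- ask=98
bid=95 ask=98
bid=95 ask=98
bid=95 ask=98
bid=95 ask=98
bid=96 ask=98

Derivation:
After op 1 [order #1] limit_buy(price=101, qty=10): fills=none; bids=[#1:10@101] asks=[-]
After op 2 cancel(order #1): fills=none; bids=[-] asks=[-]
After op 3 [order #2] limit_sell(price=98, qty=10): fills=none; bids=[-] asks=[#2:10@98]
After op 4 [order #3] limit_buy(price=95, qty=3): fills=none; bids=[#3:3@95] asks=[#2:10@98]
After op 5 [order #4] limit_sell(price=105, qty=10): fills=none; bids=[#3:3@95] asks=[#2:10@98 #4:10@105]
After op 6 [order #5] market_buy(qty=4): fills=#5x#2:4@98; bids=[#3:3@95] asks=[#2:6@98 #4:10@105]
After op 7 [order #6] limit_buy(price=95, qty=8): fills=none; bids=[#3:3@95 #6:8@95] asks=[#2:6@98 #4:10@105]
After op 8 [order #7] limit_buy(price=96, qty=9): fills=none; bids=[#7:9@96 #3:3@95 #6:8@95] asks=[#2:6@98 #4:10@105]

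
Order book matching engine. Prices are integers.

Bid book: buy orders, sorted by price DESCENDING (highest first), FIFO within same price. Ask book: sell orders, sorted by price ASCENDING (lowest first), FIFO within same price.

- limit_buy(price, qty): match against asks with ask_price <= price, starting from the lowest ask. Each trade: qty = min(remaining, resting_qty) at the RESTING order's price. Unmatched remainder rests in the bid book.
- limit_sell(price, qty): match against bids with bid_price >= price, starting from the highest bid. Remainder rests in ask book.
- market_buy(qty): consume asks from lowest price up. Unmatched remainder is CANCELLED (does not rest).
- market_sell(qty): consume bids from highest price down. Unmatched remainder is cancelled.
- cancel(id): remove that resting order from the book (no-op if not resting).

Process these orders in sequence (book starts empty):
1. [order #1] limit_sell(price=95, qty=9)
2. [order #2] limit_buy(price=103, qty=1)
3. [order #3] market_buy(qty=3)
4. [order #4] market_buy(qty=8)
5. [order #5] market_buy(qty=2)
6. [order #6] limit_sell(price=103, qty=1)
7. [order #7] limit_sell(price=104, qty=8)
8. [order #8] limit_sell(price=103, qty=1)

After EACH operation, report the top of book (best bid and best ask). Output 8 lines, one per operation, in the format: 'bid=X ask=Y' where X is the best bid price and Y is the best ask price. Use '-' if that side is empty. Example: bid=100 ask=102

After op 1 [order #1] limit_sell(price=95, qty=9): fills=none; bids=[-] asks=[#1:9@95]
After op 2 [order #2] limit_buy(price=103, qty=1): fills=#2x#1:1@95; bids=[-] asks=[#1:8@95]
After op 3 [order #3] market_buy(qty=3): fills=#3x#1:3@95; bids=[-] asks=[#1:5@95]
After op 4 [order #4] market_buy(qty=8): fills=#4x#1:5@95; bids=[-] asks=[-]
After op 5 [order #5] market_buy(qty=2): fills=none; bids=[-] asks=[-]
After op 6 [order #6] limit_sell(price=103, qty=1): fills=none; bids=[-] asks=[#6:1@103]
After op 7 [order #7] limit_sell(price=104, qty=8): fills=none; bids=[-] asks=[#6:1@103 #7:8@104]
After op 8 [order #8] limit_sell(price=103, qty=1): fills=none; bids=[-] asks=[#6:1@103 #8:1@103 #7:8@104]

Answer: bid=- ask=95
bid=- ask=95
bid=- ask=95
bid=- ask=-
bid=- ask=-
bid=- ask=103
bid=- ask=103
bid=- ask=103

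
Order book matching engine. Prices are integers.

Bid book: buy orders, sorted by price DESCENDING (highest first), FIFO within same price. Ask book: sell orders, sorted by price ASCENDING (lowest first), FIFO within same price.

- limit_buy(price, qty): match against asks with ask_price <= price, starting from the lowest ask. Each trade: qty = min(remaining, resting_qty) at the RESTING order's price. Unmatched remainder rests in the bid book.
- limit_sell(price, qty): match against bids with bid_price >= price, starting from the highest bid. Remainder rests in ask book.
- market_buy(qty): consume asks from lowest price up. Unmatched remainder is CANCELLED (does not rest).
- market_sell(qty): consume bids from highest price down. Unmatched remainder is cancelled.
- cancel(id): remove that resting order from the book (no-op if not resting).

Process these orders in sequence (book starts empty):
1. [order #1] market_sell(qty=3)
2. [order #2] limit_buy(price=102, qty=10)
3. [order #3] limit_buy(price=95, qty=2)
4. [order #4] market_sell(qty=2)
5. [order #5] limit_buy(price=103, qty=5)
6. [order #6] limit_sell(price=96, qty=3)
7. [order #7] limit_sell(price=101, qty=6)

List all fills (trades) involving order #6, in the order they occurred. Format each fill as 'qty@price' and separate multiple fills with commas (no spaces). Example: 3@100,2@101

Answer: 3@103

Derivation:
After op 1 [order #1] market_sell(qty=3): fills=none; bids=[-] asks=[-]
After op 2 [order #2] limit_buy(price=102, qty=10): fills=none; bids=[#2:10@102] asks=[-]
After op 3 [order #3] limit_buy(price=95, qty=2): fills=none; bids=[#2:10@102 #3:2@95] asks=[-]
After op 4 [order #4] market_sell(qty=2): fills=#2x#4:2@102; bids=[#2:8@102 #3:2@95] asks=[-]
After op 5 [order #5] limit_buy(price=103, qty=5): fills=none; bids=[#5:5@103 #2:8@102 #3:2@95] asks=[-]
After op 6 [order #6] limit_sell(price=96, qty=3): fills=#5x#6:3@103; bids=[#5:2@103 #2:8@102 #3:2@95] asks=[-]
After op 7 [order #7] limit_sell(price=101, qty=6): fills=#5x#7:2@103 #2x#7:4@102; bids=[#2:4@102 #3:2@95] asks=[-]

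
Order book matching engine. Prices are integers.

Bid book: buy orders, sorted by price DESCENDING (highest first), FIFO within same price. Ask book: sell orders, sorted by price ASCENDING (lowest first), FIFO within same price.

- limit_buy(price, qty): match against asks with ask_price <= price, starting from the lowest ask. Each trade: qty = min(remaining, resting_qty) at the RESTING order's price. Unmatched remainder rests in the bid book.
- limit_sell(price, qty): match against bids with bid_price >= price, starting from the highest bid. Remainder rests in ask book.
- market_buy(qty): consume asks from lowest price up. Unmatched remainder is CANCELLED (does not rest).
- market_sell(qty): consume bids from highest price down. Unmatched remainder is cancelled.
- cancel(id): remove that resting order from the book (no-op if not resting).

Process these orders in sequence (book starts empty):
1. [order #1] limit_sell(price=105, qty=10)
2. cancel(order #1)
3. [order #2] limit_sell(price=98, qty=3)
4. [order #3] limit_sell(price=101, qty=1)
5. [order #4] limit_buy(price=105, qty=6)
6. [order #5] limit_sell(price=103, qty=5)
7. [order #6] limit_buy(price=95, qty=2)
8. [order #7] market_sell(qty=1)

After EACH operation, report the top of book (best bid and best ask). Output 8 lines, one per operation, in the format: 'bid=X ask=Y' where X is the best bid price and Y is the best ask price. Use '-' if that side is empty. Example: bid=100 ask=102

Answer: bid=- ask=105
bid=- ask=-
bid=- ask=98
bid=- ask=98
bid=105 ask=-
bid=- ask=103
bid=95 ask=103
bid=95 ask=103

Derivation:
After op 1 [order #1] limit_sell(price=105, qty=10): fills=none; bids=[-] asks=[#1:10@105]
After op 2 cancel(order #1): fills=none; bids=[-] asks=[-]
After op 3 [order #2] limit_sell(price=98, qty=3): fills=none; bids=[-] asks=[#2:3@98]
After op 4 [order #3] limit_sell(price=101, qty=1): fills=none; bids=[-] asks=[#2:3@98 #3:1@101]
After op 5 [order #4] limit_buy(price=105, qty=6): fills=#4x#2:3@98 #4x#3:1@101; bids=[#4:2@105] asks=[-]
After op 6 [order #5] limit_sell(price=103, qty=5): fills=#4x#5:2@105; bids=[-] asks=[#5:3@103]
After op 7 [order #6] limit_buy(price=95, qty=2): fills=none; bids=[#6:2@95] asks=[#5:3@103]
After op 8 [order #7] market_sell(qty=1): fills=#6x#7:1@95; bids=[#6:1@95] asks=[#5:3@103]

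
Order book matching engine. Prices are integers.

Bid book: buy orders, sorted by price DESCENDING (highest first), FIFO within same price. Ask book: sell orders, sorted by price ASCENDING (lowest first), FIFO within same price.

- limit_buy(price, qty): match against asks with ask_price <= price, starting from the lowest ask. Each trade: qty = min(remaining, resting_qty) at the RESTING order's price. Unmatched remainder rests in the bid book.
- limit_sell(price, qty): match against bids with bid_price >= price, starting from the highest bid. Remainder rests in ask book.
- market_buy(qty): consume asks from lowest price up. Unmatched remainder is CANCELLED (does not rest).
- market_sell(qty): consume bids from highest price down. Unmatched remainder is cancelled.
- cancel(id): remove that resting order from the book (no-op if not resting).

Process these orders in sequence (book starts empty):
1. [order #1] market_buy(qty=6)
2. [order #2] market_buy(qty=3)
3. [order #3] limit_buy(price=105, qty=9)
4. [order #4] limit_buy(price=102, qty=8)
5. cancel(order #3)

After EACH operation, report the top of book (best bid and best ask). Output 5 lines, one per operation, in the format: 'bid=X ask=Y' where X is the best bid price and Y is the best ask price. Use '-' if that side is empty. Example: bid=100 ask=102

After op 1 [order #1] market_buy(qty=6): fills=none; bids=[-] asks=[-]
After op 2 [order #2] market_buy(qty=3): fills=none; bids=[-] asks=[-]
After op 3 [order #3] limit_buy(price=105, qty=9): fills=none; bids=[#3:9@105] asks=[-]
After op 4 [order #4] limit_buy(price=102, qty=8): fills=none; bids=[#3:9@105 #4:8@102] asks=[-]
After op 5 cancel(order #3): fills=none; bids=[#4:8@102] asks=[-]

Answer: bid=- ask=-
bid=- ask=-
bid=105 ask=-
bid=105 ask=-
bid=102 ask=-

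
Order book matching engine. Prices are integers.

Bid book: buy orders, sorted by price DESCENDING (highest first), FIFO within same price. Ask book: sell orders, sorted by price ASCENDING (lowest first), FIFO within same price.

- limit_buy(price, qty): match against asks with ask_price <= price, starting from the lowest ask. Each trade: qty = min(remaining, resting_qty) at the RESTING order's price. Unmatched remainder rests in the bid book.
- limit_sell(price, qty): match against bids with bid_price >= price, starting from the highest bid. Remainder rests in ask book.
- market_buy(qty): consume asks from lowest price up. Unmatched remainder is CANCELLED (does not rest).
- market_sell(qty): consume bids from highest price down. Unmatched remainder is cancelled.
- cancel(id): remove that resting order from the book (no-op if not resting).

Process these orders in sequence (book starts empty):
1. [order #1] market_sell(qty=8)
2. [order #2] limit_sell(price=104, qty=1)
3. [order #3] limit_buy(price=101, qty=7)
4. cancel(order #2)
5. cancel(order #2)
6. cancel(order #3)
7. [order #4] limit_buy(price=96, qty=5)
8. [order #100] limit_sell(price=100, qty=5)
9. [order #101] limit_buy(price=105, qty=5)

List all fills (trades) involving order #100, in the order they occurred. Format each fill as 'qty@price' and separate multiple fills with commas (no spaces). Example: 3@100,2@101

Answer: 5@100

Derivation:
After op 1 [order #1] market_sell(qty=8): fills=none; bids=[-] asks=[-]
After op 2 [order #2] limit_sell(price=104, qty=1): fills=none; bids=[-] asks=[#2:1@104]
After op 3 [order #3] limit_buy(price=101, qty=7): fills=none; bids=[#3:7@101] asks=[#2:1@104]
After op 4 cancel(order #2): fills=none; bids=[#3:7@101] asks=[-]
After op 5 cancel(order #2): fills=none; bids=[#3:7@101] asks=[-]
After op 6 cancel(order #3): fills=none; bids=[-] asks=[-]
After op 7 [order #4] limit_buy(price=96, qty=5): fills=none; bids=[#4:5@96] asks=[-]
After op 8 [order #100] limit_sell(price=100, qty=5): fills=none; bids=[#4:5@96] asks=[#100:5@100]
After op 9 [order #101] limit_buy(price=105, qty=5): fills=#101x#100:5@100; bids=[#4:5@96] asks=[-]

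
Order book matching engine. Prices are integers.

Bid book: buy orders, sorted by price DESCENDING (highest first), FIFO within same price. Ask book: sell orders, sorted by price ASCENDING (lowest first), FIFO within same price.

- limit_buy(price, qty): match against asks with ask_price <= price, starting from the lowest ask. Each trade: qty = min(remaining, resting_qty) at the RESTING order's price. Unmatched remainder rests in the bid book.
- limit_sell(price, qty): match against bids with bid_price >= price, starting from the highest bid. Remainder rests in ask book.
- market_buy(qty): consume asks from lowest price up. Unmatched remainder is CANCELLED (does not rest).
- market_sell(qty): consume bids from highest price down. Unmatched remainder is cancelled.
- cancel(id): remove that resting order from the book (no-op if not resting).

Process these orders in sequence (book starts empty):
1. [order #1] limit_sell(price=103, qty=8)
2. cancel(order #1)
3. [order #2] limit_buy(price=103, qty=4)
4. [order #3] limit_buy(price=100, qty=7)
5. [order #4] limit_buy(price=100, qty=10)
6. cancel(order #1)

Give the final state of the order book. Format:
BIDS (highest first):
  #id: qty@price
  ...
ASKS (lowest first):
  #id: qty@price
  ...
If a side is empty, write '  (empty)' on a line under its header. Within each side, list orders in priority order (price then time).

Answer: BIDS (highest first):
  #2: 4@103
  #3: 7@100
  #4: 10@100
ASKS (lowest first):
  (empty)

Derivation:
After op 1 [order #1] limit_sell(price=103, qty=8): fills=none; bids=[-] asks=[#1:8@103]
After op 2 cancel(order #1): fills=none; bids=[-] asks=[-]
After op 3 [order #2] limit_buy(price=103, qty=4): fills=none; bids=[#2:4@103] asks=[-]
After op 4 [order #3] limit_buy(price=100, qty=7): fills=none; bids=[#2:4@103 #3:7@100] asks=[-]
After op 5 [order #4] limit_buy(price=100, qty=10): fills=none; bids=[#2:4@103 #3:7@100 #4:10@100] asks=[-]
After op 6 cancel(order #1): fills=none; bids=[#2:4@103 #3:7@100 #4:10@100] asks=[-]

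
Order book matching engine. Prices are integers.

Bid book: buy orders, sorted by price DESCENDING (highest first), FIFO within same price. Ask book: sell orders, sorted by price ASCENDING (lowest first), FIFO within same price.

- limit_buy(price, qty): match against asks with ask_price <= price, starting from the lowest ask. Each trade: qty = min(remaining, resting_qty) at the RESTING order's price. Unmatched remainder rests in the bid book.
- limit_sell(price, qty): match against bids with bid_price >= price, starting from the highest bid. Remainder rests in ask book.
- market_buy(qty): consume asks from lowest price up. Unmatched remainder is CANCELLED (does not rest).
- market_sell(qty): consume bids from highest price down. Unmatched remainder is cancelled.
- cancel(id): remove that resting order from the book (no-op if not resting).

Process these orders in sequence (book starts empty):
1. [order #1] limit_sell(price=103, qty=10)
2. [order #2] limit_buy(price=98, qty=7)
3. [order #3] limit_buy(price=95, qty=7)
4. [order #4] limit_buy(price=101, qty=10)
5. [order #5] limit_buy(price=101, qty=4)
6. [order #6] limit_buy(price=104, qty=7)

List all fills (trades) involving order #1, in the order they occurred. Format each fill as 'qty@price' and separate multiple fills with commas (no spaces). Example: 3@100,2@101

Answer: 7@103

Derivation:
After op 1 [order #1] limit_sell(price=103, qty=10): fills=none; bids=[-] asks=[#1:10@103]
After op 2 [order #2] limit_buy(price=98, qty=7): fills=none; bids=[#2:7@98] asks=[#1:10@103]
After op 3 [order #3] limit_buy(price=95, qty=7): fills=none; bids=[#2:7@98 #3:7@95] asks=[#1:10@103]
After op 4 [order #4] limit_buy(price=101, qty=10): fills=none; bids=[#4:10@101 #2:7@98 #3:7@95] asks=[#1:10@103]
After op 5 [order #5] limit_buy(price=101, qty=4): fills=none; bids=[#4:10@101 #5:4@101 #2:7@98 #3:7@95] asks=[#1:10@103]
After op 6 [order #6] limit_buy(price=104, qty=7): fills=#6x#1:7@103; bids=[#4:10@101 #5:4@101 #2:7@98 #3:7@95] asks=[#1:3@103]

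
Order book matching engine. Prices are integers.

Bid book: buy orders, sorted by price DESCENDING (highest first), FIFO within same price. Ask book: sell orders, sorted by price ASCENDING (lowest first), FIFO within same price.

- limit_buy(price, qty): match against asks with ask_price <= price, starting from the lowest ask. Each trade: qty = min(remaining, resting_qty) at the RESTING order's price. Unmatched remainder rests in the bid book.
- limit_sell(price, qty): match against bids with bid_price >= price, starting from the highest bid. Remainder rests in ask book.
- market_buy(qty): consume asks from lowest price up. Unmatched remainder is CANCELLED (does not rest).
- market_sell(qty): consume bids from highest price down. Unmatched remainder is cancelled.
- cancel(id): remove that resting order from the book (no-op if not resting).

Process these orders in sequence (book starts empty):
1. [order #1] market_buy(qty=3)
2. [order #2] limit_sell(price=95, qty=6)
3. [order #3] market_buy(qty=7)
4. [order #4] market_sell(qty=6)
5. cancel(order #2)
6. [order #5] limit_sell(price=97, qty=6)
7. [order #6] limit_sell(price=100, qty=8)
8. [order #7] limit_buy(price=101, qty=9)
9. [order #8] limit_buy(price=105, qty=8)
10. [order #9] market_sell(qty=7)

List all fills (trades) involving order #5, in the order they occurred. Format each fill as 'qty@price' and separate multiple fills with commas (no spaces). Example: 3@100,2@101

After op 1 [order #1] market_buy(qty=3): fills=none; bids=[-] asks=[-]
After op 2 [order #2] limit_sell(price=95, qty=6): fills=none; bids=[-] asks=[#2:6@95]
After op 3 [order #3] market_buy(qty=7): fills=#3x#2:6@95; bids=[-] asks=[-]
After op 4 [order #4] market_sell(qty=6): fills=none; bids=[-] asks=[-]
After op 5 cancel(order #2): fills=none; bids=[-] asks=[-]
After op 6 [order #5] limit_sell(price=97, qty=6): fills=none; bids=[-] asks=[#5:6@97]
After op 7 [order #6] limit_sell(price=100, qty=8): fills=none; bids=[-] asks=[#5:6@97 #6:8@100]
After op 8 [order #7] limit_buy(price=101, qty=9): fills=#7x#5:6@97 #7x#6:3@100; bids=[-] asks=[#6:5@100]
After op 9 [order #8] limit_buy(price=105, qty=8): fills=#8x#6:5@100; bids=[#8:3@105] asks=[-]
After op 10 [order #9] market_sell(qty=7): fills=#8x#9:3@105; bids=[-] asks=[-]

Answer: 6@97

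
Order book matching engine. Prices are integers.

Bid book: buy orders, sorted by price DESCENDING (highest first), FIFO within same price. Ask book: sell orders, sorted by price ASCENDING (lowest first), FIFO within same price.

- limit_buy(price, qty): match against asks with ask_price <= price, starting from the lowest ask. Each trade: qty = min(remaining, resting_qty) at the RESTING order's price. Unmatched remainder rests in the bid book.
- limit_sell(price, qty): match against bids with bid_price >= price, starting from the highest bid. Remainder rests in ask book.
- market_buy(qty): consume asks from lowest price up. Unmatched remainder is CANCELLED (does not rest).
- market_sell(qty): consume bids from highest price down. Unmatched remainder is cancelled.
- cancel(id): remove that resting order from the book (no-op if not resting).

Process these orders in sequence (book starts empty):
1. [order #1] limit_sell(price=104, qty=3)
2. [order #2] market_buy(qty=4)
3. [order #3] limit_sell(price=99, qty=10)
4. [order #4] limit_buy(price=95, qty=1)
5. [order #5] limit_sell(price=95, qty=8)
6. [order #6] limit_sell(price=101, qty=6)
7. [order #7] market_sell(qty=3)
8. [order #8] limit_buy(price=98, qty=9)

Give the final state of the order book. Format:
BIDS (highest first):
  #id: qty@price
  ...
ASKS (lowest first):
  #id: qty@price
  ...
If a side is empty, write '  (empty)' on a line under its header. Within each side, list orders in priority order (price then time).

After op 1 [order #1] limit_sell(price=104, qty=3): fills=none; bids=[-] asks=[#1:3@104]
After op 2 [order #2] market_buy(qty=4): fills=#2x#1:3@104; bids=[-] asks=[-]
After op 3 [order #3] limit_sell(price=99, qty=10): fills=none; bids=[-] asks=[#3:10@99]
After op 4 [order #4] limit_buy(price=95, qty=1): fills=none; bids=[#4:1@95] asks=[#3:10@99]
After op 5 [order #5] limit_sell(price=95, qty=8): fills=#4x#5:1@95; bids=[-] asks=[#5:7@95 #3:10@99]
After op 6 [order #6] limit_sell(price=101, qty=6): fills=none; bids=[-] asks=[#5:7@95 #3:10@99 #6:6@101]
After op 7 [order #7] market_sell(qty=3): fills=none; bids=[-] asks=[#5:7@95 #3:10@99 #6:6@101]
After op 8 [order #8] limit_buy(price=98, qty=9): fills=#8x#5:7@95; bids=[#8:2@98] asks=[#3:10@99 #6:6@101]

Answer: BIDS (highest first):
  #8: 2@98
ASKS (lowest first):
  #3: 10@99
  #6: 6@101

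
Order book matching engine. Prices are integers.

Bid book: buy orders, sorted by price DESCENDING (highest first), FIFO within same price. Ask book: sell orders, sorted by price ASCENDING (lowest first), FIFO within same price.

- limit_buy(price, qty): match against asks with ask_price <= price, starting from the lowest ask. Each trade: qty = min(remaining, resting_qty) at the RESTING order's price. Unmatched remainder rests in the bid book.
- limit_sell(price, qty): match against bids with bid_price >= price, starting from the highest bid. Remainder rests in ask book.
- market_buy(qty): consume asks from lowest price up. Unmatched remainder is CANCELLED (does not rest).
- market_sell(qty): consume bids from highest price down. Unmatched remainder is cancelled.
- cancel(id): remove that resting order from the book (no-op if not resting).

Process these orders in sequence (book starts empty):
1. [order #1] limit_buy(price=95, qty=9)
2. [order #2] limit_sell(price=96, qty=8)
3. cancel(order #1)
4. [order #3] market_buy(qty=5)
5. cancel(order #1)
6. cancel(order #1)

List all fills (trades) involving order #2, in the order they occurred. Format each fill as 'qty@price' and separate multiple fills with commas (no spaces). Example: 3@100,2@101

Answer: 5@96

Derivation:
After op 1 [order #1] limit_buy(price=95, qty=9): fills=none; bids=[#1:9@95] asks=[-]
After op 2 [order #2] limit_sell(price=96, qty=8): fills=none; bids=[#1:9@95] asks=[#2:8@96]
After op 3 cancel(order #1): fills=none; bids=[-] asks=[#2:8@96]
After op 4 [order #3] market_buy(qty=5): fills=#3x#2:5@96; bids=[-] asks=[#2:3@96]
After op 5 cancel(order #1): fills=none; bids=[-] asks=[#2:3@96]
After op 6 cancel(order #1): fills=none; bids=[-] asks=[#2:3@96]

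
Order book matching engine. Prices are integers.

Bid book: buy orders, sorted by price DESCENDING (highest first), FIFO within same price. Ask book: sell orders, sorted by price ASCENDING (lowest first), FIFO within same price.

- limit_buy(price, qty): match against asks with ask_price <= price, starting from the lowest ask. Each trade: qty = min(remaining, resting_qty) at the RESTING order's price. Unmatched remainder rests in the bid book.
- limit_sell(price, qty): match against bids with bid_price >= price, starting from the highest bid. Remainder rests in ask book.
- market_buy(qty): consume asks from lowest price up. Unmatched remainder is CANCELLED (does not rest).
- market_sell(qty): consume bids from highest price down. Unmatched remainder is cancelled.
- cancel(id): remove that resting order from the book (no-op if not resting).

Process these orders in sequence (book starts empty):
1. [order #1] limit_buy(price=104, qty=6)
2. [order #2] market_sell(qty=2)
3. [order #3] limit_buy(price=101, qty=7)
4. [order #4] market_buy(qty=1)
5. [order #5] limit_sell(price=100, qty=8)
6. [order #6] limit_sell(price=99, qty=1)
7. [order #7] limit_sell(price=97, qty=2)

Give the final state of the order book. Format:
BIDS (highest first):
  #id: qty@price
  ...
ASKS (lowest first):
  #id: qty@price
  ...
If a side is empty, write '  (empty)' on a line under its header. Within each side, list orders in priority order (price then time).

After op 1 [order #1] limit_buy(price=104, qty=6): fills=none; bids=[#1:6@104] asks=[-]
After op 2 [order #2] market_sell(qty=2): fills=#1x#2:2@104; bids=[#1:4@104] asks=[-]
After op 3 [order #3] limit_buy(price=101, qty=7): fills=none; bids=[#1:4@104 #3:7@101] asks=[-]
After op 4 [order #4] market_buy(qty=1): fills=none; bids=[#1:4@104 #3:7@101] asks=[-]
After op 5 [order #5] limit_sell(price=100, qty=8): fills=#1x#5:4@104 #3x#5:4@101; bids=[#3:3@101] asks=[-]
After op 6 [order #6] limit_sell(price=99, qty=1): fills=#3x#6:1@101; bids=[#3:2@101] asks=[-]
After op 7 [order #7] limit_sell(price=97, qty=2): fills=#3x#7:2@101; bids=[-] asks=[-]

Answer: BIDS (highest first):
  (empty)
ASKS (lowest first):
  (empty)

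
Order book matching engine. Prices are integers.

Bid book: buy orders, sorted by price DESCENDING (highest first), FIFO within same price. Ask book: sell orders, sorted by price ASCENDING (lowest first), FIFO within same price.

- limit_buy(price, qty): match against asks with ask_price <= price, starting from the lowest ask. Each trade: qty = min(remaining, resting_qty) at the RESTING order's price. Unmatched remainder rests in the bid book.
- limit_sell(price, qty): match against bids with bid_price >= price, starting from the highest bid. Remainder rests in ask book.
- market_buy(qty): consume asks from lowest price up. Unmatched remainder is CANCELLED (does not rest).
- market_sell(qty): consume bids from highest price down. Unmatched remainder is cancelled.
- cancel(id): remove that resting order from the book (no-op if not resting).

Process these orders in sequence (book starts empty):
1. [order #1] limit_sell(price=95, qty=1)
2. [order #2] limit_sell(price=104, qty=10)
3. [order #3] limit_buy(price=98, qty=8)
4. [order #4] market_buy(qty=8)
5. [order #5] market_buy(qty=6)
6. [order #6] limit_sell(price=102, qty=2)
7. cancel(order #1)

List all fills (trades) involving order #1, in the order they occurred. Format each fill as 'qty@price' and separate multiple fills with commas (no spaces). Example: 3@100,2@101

After op 1 [order #1] limit_sell(price=95, qty=1): fills=none; bids=[-] asks=[#1:1@95]
After op 2 [order #2] limit_sell(price=104, qty=10): fills=none; bids=[-] asks=[#1:1@95 #2:10@104]
After op 3 [order #3] limit_buy(price=98, qty=8): fills=#3x#1:1@95; bids=[#3:7@98] asks=[#2:10@104]
After op 4 [order #4] market_buy(qty=8): fills=#4x#2:8@104; bids=[#3:7@98] asks=[#2:2@104]
After op 5 [order #5] market_buy(qty=6): fills=#5x#2:2@104; bids=[#3:7@98] asks=[-]
After op 6 [order #6] limit_sell(price=102, qty=2): fills=none; bids=[#3:7@98] asks=[#6:2@102]
After op 7 cancel(order #1): fills=none; bids=[#3:7@98] asks=[#6:2@102]

Answer: 1@95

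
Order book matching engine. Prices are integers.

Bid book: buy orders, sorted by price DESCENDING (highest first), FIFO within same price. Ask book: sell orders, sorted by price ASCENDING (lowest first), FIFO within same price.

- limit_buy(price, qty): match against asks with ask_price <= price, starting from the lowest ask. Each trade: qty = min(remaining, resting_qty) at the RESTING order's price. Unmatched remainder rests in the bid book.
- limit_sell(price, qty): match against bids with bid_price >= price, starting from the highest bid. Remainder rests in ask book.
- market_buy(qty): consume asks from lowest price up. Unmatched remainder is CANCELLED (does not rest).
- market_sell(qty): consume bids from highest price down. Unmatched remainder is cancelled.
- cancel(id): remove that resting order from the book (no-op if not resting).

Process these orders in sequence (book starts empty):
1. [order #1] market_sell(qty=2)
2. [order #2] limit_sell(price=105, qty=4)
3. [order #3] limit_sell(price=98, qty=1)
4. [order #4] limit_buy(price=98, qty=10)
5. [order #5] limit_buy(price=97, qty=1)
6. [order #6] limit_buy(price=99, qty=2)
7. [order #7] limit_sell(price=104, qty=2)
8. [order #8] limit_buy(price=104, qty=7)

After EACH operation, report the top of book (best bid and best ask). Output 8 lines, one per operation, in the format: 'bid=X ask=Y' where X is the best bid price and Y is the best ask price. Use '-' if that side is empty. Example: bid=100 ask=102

After op 1 [order #1] market_sell(qty=2): fills=none; bids=[-] asks=[-]
After op 2 [order #2] limit_sell(price=105, qty=4): fills=none; bids=[-] asks=[#2:4@105]
After op 3 [order #3] limit_sell(price=98, qty=1): fills=none; bids=[-] asks=[#3:1@98 #2:4@105]
After op 4 [order #4] limit_buy(price=98, qty=10): fills=#4x#3:1@98; bids=[#4:9@98] asks=[#2:4@105]
After op 5 [order #5] limit_buy(price=97, qty=1): fills=none; bids=[#4:9@98 #5:1@97] asks=[#2:4@105]
After op 6 [order #6] limit_buy(price=99, qty=2): fills=none; bids=[#6:2@99 #4:9@98 #5:1@97] asks=[#2:4@105]
After op 7 [order #7] limit_sell(price=104, qty=2): fills=none; bids=[#6:2@99 #4:9@98 #5:1@97] asks=[#7:2@104 #2:4@105]
After op 8 [order #8] limit_buy(price=104, qty=7): fills=#8x#7:2@104; bids=[#8:5@104 #6:2@99 #4:9@98 #5:1@97] asks=[#2:4@105]

Answer: bid=- ask=-
bid=- ask=105
bid=- ask=98
bid=98 ask=105
bid=98 ask=105
bid=99 ask=105
bid=99 ask=104
bid=104 ask=105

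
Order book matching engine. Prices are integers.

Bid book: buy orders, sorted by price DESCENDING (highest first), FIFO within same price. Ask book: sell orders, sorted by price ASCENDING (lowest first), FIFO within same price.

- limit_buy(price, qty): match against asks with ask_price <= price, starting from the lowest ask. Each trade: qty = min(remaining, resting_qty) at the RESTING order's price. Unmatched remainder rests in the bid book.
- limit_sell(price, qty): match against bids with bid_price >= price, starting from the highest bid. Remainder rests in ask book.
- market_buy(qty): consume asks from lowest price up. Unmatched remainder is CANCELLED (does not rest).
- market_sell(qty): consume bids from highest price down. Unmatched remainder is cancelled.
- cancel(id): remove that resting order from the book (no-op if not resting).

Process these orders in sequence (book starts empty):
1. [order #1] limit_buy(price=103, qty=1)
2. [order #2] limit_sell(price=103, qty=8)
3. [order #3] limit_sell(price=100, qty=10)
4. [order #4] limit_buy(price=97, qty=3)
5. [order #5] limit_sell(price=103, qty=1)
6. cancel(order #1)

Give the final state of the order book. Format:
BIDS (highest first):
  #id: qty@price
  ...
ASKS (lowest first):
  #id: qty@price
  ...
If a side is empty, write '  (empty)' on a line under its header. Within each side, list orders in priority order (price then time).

After op 1 [order #1] limit_buy(price=103, qty=1): fills=none; bids=[#1:1@103] asks=[-]
After op 2 [order #2] limit_sell(price=103, qty=8): fills=#1x#2:1@103; bids=[-] asks=[#2:7@103]
After op 3 [order #3] limit_sell(price=100, qty=10): fills=none; bids=[-] asks=[#3:10@100 #2:7@103]
After op 4 [order #4] limit_buy(price=97, qty=3): fills=none; bids=[#4:3@97] asks=[#3:10@100 #2:7@103]
After op 5 [order #5] limit_sell(price=103, qty=1): fills=none; bids=[#4:3@97] asks=[#3:10@100 #2:7@103 #5:1@103]
After op 6 cancel(order #1): fills=none; bids=[#4:3@97] asks=[#3:10@100 #2:7@103 #5:1@103]

Answer: BIDS (highest first):
  #4: 3@97
ASKS (lowest first):
  #3: 10@100
  #2: 7@103
  #5: 1@103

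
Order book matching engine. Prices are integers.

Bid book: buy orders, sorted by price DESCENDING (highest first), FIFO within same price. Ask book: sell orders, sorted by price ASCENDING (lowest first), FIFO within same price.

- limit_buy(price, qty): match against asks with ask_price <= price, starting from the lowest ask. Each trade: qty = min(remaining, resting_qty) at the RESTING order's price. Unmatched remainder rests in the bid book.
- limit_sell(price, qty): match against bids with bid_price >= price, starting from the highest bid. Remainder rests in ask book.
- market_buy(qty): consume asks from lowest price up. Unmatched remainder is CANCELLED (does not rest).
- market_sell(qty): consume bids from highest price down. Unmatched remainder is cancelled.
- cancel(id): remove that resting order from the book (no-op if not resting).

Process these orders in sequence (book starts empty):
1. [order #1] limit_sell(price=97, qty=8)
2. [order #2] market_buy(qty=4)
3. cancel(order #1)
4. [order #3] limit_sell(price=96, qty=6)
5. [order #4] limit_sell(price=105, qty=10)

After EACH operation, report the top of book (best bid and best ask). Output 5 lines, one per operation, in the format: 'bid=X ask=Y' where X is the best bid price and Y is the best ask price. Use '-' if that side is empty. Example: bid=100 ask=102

After op 1 [order #1] limit_sell(price=97, qty=8): fills=none; bids=[-] asks=[#1:8@97]
After op 2 [order #2] market_buy(qty=4): fills=#2x#1:4@97; bids=[-] asks=[#1:4@97]
After op 3 cancel(order #1): fills=none; bids=[-] asks=[-]
After op 4 [order #3] limit_sell(price=96, qty=6): fills=none; bids=[-] asks=[#3:6@96]
After op 5 [order #4] limit_sell(price=105, qty=10): fills=none; bids=[-] asks=[#3:6@96 #4:10@105]

Answer: bid=- ask=97
bid=- ask=97
bid=- ask=-
bid=- ask=96
bid=- ask=96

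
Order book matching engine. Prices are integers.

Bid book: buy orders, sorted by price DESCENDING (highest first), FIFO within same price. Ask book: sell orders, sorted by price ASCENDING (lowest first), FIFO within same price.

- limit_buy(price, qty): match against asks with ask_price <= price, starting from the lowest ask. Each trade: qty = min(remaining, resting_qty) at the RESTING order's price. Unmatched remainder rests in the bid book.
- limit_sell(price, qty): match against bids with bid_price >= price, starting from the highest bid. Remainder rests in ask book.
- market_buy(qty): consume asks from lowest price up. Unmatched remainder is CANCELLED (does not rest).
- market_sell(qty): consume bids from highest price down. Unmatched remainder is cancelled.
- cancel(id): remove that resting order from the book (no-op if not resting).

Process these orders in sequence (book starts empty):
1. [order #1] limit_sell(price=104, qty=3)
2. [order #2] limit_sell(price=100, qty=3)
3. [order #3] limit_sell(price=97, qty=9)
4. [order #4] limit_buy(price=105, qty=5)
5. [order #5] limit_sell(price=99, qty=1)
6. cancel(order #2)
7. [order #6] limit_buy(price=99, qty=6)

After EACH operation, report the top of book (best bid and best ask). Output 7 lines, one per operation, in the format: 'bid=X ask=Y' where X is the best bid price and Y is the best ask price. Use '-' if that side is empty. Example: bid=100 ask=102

Answer: bid=- ask=104
bid=- ask=100
bid=- ask=97
bid=- ask=97
bid=- ask=97
bid=- ask=97
bid=99 ask=104

Derivation:
After op 1 [order #1] limit_sell(price=104, qty=3): fills=none; bids=[-] asks=[#1:3@104]
After op 2 [order #2] limit_sell(price=100, qty=3): fills=none; bids=[-] asks=[#2:3@100 #1:3@104]
After op 3 [order #3] limit_sell(price=97, qty=9): fills=none; bids=[-] asks=[#3:9@97 #2:3@100 #1:3@104]
After op 4 [order #4] limit_buy(price=105, qty=5): fills=#4x#3:5@97; bids=[-] asks=[#3:4@97 #2:3@100 #1:3@104]
After op 5 [order #5] limit_sell(price=99, qty=1): fills=none; bids=[-] asks=[#3:4@97 #5:1@99 #2:3@100 #1:3@104]
After op 6 cancel(order #2): fills=none; bids=[-] asks=[#3:4@97 #5:1@99 #1:3@104]
After op 7 [order #6] limit_buy(price=99, qty=6): fills=#6x#3:4@97 #6x#5:1@99; bids=[#6:1@99] asks=[#1:3@104]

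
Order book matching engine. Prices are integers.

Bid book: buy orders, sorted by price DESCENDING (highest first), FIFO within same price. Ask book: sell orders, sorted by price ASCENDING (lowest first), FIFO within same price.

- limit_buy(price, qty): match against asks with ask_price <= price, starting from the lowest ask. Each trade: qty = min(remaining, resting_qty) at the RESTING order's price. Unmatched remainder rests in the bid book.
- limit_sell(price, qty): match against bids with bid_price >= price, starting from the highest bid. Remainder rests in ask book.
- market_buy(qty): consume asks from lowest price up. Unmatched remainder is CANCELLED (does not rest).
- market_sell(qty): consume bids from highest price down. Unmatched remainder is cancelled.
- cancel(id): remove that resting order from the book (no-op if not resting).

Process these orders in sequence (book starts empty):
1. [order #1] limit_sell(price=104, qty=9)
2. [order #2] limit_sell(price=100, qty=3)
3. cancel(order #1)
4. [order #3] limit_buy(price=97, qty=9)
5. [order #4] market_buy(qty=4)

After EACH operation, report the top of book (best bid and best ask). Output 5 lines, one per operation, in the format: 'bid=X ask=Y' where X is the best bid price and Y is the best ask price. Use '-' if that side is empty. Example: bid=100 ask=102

After op 1 [order #1] limit_sell(price=104, qty=9): fills=none; bids=[-] asks=[#1:9@104]
After op 2 [order #2] limit_sell(price=100, qty=3): fills=none; bids=[-] asks=[#2:3@100 #1:9@104]
After op 3 cancel(order #1): fills=none; bids=[-] asks=[#2:3@100]
After op 4 [order #3] limit_buy(price=97, qty=9): fills=none; bids=[#3:9@97] asks=[#2:3@100]
After op 5 [order #4] market_buy(qty=4): fills=#4x#2:3@100; bids=[#3:9@97] asks=[-]

Answer: bid=- ask=104
bid=- ask=100
bid=- ask=100
bid=97 ask=100
bid=97 ask=-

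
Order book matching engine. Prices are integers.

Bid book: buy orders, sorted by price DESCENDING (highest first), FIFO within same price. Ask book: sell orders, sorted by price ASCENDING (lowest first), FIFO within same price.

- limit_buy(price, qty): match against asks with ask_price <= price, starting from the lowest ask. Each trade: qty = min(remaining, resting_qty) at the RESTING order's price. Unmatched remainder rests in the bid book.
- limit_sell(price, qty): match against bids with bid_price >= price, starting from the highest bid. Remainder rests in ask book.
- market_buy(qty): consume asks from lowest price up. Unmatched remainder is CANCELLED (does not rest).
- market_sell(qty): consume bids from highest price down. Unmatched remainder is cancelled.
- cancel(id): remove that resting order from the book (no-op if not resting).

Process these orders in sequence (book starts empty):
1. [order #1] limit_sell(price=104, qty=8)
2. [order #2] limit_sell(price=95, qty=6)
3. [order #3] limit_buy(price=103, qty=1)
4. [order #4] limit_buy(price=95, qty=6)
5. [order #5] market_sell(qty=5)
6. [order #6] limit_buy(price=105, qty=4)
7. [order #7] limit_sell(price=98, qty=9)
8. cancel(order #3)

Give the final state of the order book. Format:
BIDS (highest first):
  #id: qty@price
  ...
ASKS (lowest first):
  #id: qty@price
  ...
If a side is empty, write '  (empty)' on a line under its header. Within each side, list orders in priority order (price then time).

Answer: BIDS (highest first):
  (empty)
ASKS (lowest first):
  #7: 9@98
  #1: 4@104

Derivation:
After op 1 [order #1] limit_sell(price=104, qty=8): fills=none; bids=[-] asks=[#1:8@104]
After op 2 [order #2] limit_sell(price=95, qty=6): fills=none; bids=[-] asks=[#2:6@95 #1:8@104]
After op 3 [order #3] limit_buy(price=103, qty=1): fills=#3x#2:1@95; bids=[-] asks=[#2:5@95 #1:8@104]
After op 4 [order #4] limit_buy(price=95, qty=6): fills=#4x#2:5@95; bids=[#4:1@95] asks=[#1:8@104]
After op 5 [order #5] market_sell(qty=5): fills=#4x#5:1@95; bids=[-] asks=[#1:8@104]
After op 6 [order #6] limit_buy(price=105, qty=4): fills=#6x#1:4@104; bids=[-] asks=[#1:4@104]
After op 7 [order #7] limit_sell(price=98, qty=9): fills=none; bids=[-] asks=[#7:9@98 #1:4@104]
After op 8 cancel(order #3): fills=none; bids=[-] asks=[#7:9@98 #1:4@104]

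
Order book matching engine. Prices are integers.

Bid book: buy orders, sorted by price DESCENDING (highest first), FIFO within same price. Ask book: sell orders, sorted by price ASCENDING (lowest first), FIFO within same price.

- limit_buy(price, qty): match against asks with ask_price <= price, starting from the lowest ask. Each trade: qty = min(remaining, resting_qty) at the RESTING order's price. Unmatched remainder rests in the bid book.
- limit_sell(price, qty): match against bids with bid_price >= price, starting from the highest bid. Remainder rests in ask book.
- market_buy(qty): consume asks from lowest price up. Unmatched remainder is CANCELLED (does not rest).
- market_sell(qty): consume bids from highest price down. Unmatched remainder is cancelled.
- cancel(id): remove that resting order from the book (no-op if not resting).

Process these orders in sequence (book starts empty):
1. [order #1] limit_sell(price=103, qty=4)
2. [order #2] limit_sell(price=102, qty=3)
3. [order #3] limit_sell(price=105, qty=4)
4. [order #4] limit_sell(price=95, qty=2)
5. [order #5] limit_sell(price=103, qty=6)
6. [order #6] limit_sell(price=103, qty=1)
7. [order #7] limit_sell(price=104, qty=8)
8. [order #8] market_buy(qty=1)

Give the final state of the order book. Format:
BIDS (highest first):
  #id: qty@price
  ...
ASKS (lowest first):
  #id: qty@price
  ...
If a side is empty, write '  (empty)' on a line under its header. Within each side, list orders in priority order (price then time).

After op 1 [order #1] limit_sell(price=103, qty=4): fills=none; bids=[-] asks=[#1:4@103]
After op 2 [order #2] limit_sell(price=102, qty=3): fills=none; bids=[-] asks=[#2:3@102 #1:4@103]
After op 3 [order #3] limit_sell(price=105, qty=4): fills=none; bids=[-] asks=[#2:3@102 #1:4@103 #3:4@105]
After op 4 [order #4] limit_sell(price=95, qty=2): fills=none; bids=[-] asks=[#4:2@95 #2:3@102 #1:4@103 #3:4@105]
After op 5 [order #5] limit_sell(price=103, qty=6): fills=none; bids=[-] asks=[#4:2@95 #2:3@102 #1:4@103 #5:6@103 #3:4@105]
After op 6 [order #6] limit_sell(price=103, qty=1): fills=none; bids=[-] asks=[#4:2@95 #2:3@102 #1:4@103 #5:6@103 #6:1@103 #3:4@105]
After op 7 [order #7] limit_sell(price=104, qty=8): fills=none; bids=[-] asks=[#4:2@95 #2:3@102 #1:4@103 #5:6@103 #6:1@103 #7:8@104 #3:4@105]
After op 8 [order #8] market_buy(qty=1): fills=#8x#4:1@95; bids=[-] asks=[#4:1@95 #2:3@102 #1:4@103 #5:6@103 #6:1@103 #7:8@104 #3:4@105]

Answer: BIDS (highest first):
  (empty)
ASKS (lowest first):
  #4: 1@95
  #2: 3@102
  #1: 4@103
  #5: 6@103
  #6: 1@103
  #7: 8@104
  #3: 4@105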